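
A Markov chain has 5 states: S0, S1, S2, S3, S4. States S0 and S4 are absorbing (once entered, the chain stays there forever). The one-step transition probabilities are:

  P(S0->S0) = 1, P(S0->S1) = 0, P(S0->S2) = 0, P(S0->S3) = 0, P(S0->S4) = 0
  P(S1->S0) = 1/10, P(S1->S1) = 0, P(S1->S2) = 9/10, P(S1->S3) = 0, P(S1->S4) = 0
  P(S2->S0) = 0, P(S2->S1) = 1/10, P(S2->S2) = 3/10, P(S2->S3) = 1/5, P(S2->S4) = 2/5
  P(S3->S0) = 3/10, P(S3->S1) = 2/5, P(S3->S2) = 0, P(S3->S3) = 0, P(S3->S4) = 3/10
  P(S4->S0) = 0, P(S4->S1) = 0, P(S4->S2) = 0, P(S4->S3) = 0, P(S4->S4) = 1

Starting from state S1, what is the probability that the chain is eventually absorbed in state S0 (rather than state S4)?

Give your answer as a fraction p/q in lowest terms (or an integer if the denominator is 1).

Let a_i = P(absorbed in S0 | start in state i).
Boundary conditions: a_S0 = 1, a_S4 = 0.
For each transient state i, a_i = sum_j P(i->j) * a_j:
  a_S1 = 1/10*a_S0 + 0*a_S1 + 9/10*a_S2 + 0*a_S3 + 0*a_S4
  a_S2 = 0*a_S0 + 1/10*a_S1 + 3/10*a_S2 + 1/5*a_S3 + 2/5*a_S4
  a_S3 = 3/10*a_S0 + 2/5*a_S1 + 0*a_S2 + 0*a_S3 + 3/10*a_S4

Substituting a_S0 = 1 and a_S4 = 0, rearrange to (I - Q) a = r where r[i] = P(i -> S0):
  [1, -9/10, 0] . (a_S1, a_S2, a_S3) = 1/10
  [-1/10, 7/10, -1/5] . (a_S1, a_S2, a_S3) = 0
  [-2/5, 0, 1] . (a_S1, a_S2, a_S3) = 3/10

Solving yields:
  a_S1 = 62/269
  a_S2 = 39/269
  a_S3 = 211/538

Starting state is S1, so the absorption probability is a_S1 = 62/269.

Answer: 62/269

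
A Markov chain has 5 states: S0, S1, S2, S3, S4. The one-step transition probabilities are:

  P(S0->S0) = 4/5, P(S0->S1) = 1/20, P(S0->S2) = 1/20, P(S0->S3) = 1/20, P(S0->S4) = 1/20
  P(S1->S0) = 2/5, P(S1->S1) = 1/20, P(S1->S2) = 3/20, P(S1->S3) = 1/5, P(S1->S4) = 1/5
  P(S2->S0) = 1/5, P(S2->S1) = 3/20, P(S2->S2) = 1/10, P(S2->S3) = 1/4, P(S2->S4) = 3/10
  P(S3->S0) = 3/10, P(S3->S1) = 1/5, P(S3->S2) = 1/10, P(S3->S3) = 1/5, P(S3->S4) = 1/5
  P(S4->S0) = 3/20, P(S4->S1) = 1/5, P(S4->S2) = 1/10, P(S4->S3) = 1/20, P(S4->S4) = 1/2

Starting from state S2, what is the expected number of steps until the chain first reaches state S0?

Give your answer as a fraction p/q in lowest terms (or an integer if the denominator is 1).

Answer: 36320/8419

Derivation:
Let h_i = expected steps to first reach S0 from state i.
Boundary: h_S0 = 0.
First-step equations for the other states:
  h_S1 = 1 + 2/5*h_S0 + 1/20*h_S1 + 3/20*h_S2 + 1/5*h_S3 + 1/5*h_S4
  h_S2 = 1 + 1/5*h_S0 + 3/20*h_S1 + 1/10*h_S2 + 1/4*h_S3 + 3/10*h_S4
  h_S3 = 1 + 3/10*h_S0 + 1/5*h_S1 + 1/10*h_S2 + 1/5*h_S3 + 1/5*h_S4
  h_S4 = 1 + 3/20*h_S0 + 1/5*h_S1 + 1/10*h_S2 + 1/20*h_S3 + 1/2*h_S4

Substituting h_S0 = 0 and rearranging gives the linear system (I - Q) h = 1:
  [19/20, -3/20, -1/5, -1/5] . (h_S1, h_S2, h_S3, h_S4) = 1
  [-3/20, 9/10, -1/4, -3/10] . (h_S1, h_S2, h_S3, h_S4) = 1
  [-1/5, -1/10, 4/5, -1/5] . (h_S1, h_S2, h_S3, h_S4) = 1
  [-1/5, -1/10, -1/20, 1/2] . (h_S1, h_S2, h_S3, h_S4) = 1

Solving yields:
  h_S1 = 29640/8419
  h_S2 = 36320/8419
  h_S3 = 32270/8419
  h_S4 = 39185/8419

Starting state is S2, so the expected hitting time is h_S2 = 36320/8419.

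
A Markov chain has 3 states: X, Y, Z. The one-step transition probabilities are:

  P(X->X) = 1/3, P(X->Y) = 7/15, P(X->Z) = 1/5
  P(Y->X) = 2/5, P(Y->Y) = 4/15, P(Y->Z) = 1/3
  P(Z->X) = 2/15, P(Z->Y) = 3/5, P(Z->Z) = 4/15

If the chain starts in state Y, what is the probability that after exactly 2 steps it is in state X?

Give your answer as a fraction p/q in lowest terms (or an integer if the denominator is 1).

Computing P^2 by repeated multiplication:
P^1 =
  X: [1/3, 7/15, 1/5]
  Y: [2/5, 4/15, 1/3]
  Z: [2/15, 3/5, 4/15]
P^2 =
  X: [73/225, 2/5, 62/225]
  Y: [64/225, 103/225, 58/225]
  Z: [8/25, 86/225, 67/225]

(P^2)[Y -> X] = 64/225

Answer: 64/225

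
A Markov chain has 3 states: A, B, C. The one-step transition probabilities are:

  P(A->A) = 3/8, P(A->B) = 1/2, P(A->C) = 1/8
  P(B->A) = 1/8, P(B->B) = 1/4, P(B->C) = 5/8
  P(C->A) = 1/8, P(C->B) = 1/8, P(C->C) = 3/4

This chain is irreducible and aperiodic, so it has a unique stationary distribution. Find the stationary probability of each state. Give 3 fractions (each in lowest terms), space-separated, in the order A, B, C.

Answer: 1/6 3/14 13/21

Derivation:
The stationary distribution satisfies pi = pi * P, i.e.:
  pi_A = 3/8*pi_A + 1/8*pi_B + 1/8*pi_C
  pi_B = 1/2*pi_A + 1/4*pi_B + 1/8*pi_C
  pi_C = 1/8*pi_A + 5/8*pi_B + 3/4*pi_C
with normalization: pi_A + pi_B + pi_C = 1.

Using the first 2 balance equations plus normalization, the linear system A*pi = b is:
  [-5/8, 1/8, 1/8] . pi = 0
  [1/2, -3/4, 1/8] . pi = 0
  [1, 1, 1] . pi = 1

Solving yields:
  pi_A = 1/6
  pi_B = 3/14
  pi_C = 13/21

Verification (pi * P):
  1/6*3/8 + 3/14*1/8 + 13/21*1/8 = 1/6 = pi_A  (ok)
  1/6*1/2 + 3/14*1/4 + 13/21*1/8 = 3/14 = pi_B  (ok)
  1/6*1/8 + 3/14*5/8 + 13/21*3/4 = 13/21 = pi_C  (ok)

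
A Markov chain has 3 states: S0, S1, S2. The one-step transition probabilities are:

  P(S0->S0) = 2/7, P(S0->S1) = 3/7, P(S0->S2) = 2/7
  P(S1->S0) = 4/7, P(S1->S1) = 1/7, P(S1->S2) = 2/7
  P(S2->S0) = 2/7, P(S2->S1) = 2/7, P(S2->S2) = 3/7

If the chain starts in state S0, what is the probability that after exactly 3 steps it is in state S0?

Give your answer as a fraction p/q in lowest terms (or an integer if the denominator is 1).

Computing P^3 by repeated multiplication:
P^1 =
  S0: [2/7, 3/7, 2/7]
  S1: [4/7, 1/7, 2/7]
  S2: [2/7, 2/7, 3/7]
P^2 =
  S0: [20/49, 13/49, 16/49]
  S1: [16/49, 17/49, 16/49]
  S2: [18/49, 2/7, 17/49]
P^3 =
  S0: [124/343, 15/49, 114/343]
  S1: [132/343, 97/343, 114/343]
  S2: [18/49, 102/343, 115/343]

(P^3)[S0 -> S0] = 124/343

Answer: 124/343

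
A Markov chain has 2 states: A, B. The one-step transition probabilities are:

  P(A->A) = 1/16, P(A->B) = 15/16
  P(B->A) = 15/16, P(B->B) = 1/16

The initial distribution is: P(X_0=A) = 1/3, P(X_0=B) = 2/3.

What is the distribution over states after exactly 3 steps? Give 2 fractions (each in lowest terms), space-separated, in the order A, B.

Propagating the distribution step by step (d_{t+1} = d_t * P):
d_0 = (A=1/3, B=2/3)
  d_1[A] = 1/3*1/16 + 2/3*15/16 = 31/48
  d_1[B] = 1/3*15/16 + 2/3*1/16 = 17/48
d_1 = (A=31/48, B=17/48)
  d_2[A] = 31/48*1/16 + 17/48*15/16 = 143/384
  d_2[B] = 31/48*15/16 + 17/48*1/16 = 241/384
d_2 = (A=143/384, B=241/384)
  d_3[A] = 143/384*1/16 + 241/384*15/16 = 1879/3072
  d_3[B] = 143/384*15/16 + 241/384*1/16 = 1193/3072
d_3 = (A=1879/3072, B=1193/3072)

Answer: 1879/3072 1193/3072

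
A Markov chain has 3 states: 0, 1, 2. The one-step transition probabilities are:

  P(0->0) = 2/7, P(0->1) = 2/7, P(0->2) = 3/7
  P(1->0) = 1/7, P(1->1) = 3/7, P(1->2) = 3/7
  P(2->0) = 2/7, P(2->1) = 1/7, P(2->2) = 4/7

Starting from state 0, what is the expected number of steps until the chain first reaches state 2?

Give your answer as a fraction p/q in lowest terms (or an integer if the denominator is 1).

Let h_i = expected steps to first reach 2 from state i.
Boundary: h_2 = 0.
First-step equations for the other states:
  h_0 = 1 + 2/7*h_0 + 2/7*h_1 + 3/7*h_2
  h_1 = 1 + 1/7*h_0 + 3/7*h_1 + 3/7*h_2

Substituting h_2 = 0 and rearranging gives the linear system (I - Q) h = 1:
  [5/7, -2/7] . (h_0, h_1) = 1
  [-1/7, 4/7] . (h_0, h_1) = 1

Solving yields:
  h_0 = 7/3
  h_1 = 7/3

Starting state is 0, so the expected hitting time is h_0 = 7/3.

Answer: 7/3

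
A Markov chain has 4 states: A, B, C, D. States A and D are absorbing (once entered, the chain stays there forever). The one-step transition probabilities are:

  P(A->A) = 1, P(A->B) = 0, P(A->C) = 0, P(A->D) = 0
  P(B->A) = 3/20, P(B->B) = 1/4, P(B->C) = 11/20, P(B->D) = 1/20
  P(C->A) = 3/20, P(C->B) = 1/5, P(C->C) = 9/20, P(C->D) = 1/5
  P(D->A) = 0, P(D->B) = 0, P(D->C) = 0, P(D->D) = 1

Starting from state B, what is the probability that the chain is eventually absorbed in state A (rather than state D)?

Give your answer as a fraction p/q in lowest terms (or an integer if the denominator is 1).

Let a_i = P(absorbed in A | start in state i).
Boundary conditions: a_A = 1, a_D = 0.
For each transient state i, a_i = sum_j P(i->j) * a_j:
  a_B = 3/20*a_A + 1/4*a_B + 11/20*a_C + 1/20*a_D
  a_C = 3/20*a_A + 1/5*a_B + 9/20*a_C + 1/5*a_D

Substituting a_A = 1 and a_D = 0, rearrange to (I - Q) a = r where r[i] = P(i -> A):
  [3/4, -11/20] . (a_B, a_C) = 3/20
  [-1/5, 11/20] . (a_B, a_C) = 3/20

Solving yields:
  a_B = 6/11
  a_C = 57/121

Starting state is B, so the absorption probability is a_B = 6/11.

Answer: 6/11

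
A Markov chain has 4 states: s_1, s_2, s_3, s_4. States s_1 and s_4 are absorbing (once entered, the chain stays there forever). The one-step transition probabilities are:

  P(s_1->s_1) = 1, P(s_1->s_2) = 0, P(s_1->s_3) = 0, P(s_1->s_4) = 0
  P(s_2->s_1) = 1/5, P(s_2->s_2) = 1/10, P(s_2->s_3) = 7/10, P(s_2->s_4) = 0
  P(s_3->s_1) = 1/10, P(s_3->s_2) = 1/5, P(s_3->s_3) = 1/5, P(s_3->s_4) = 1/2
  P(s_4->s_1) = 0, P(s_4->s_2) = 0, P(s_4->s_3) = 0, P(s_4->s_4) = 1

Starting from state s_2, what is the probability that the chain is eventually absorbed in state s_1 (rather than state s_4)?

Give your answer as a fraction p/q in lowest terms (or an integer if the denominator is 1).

Answer: 23/58

Derivation:
Let a_i = P(absorbed in s_1 | start in state i).
Boundary conditions: a_s_1 = 1, a_s_4 = 0.
For each transient state i, a_i = sum_j P(i->j) * a_j:
  a_s_2 = 1/5*a_s_1 + 1/10*a_s_2 + 7/10*a_s_3 + 0*a_s_4
  a_s_3 = 1/10*a_s_1 + 1/5*a_s_2 + 1/5*a_s_3 + 1/2*a_s_4

Substituting a_s_1 = 1 and a_s_4 = 0, rearrange to (I - Q) a = r where r[i] = P(i -> s_1):
  [9/10, -7/10] . (a_s_2, a_s_3) = 1/5
  [-1/5, 4/5] . (a_s_2, a_s_3) = 1/10

Solving yields:
  a_s_2 = 23/58
  a_s_3 = 13/58

Starting state is s_2, so the absorption probability is a_s_2 = 23/58.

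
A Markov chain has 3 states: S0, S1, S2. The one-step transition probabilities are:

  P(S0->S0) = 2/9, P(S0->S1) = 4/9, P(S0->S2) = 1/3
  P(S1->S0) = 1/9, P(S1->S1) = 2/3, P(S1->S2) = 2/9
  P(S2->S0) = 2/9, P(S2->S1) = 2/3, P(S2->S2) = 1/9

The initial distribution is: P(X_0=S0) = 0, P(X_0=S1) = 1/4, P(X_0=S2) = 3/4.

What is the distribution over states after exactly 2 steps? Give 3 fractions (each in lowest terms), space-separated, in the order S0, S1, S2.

Propagating the distribution step by step (d_{t+1} = d_t * P):
d_0 = (S0=0, S1=1/4, S2=3/4)
  d_1[S0] = 0*2/9 + 1/4*1/9 + 3/4*2/9 = 7/36
  d_1[S1] = 0*4/9 + 1/4*2/3 + 3/4*2/3 = 2/3
  d_1[S2] = 0*1/3 + 1/4*2/9 + 3/4*1/9 = 5/36
d_1 = (S0=7/36, S1=2/3, S2=5/36)
  d_2[S0] = 7/36*2/9 + 2/3*1/9 + 5/36*2/9 = 4/27
  d_2[S1] = 7/36*4/9 + 2/3*2/3 + 5/36*2/3 = 101/162
  d_2[S2] = 7/36*1/3 + 2/3*2/9 + 5/36*1/9 = 37/162
d_2 = (S0=4/27, S1=101/162, S2=37/162)

Answer: 4/27 101/162 37/162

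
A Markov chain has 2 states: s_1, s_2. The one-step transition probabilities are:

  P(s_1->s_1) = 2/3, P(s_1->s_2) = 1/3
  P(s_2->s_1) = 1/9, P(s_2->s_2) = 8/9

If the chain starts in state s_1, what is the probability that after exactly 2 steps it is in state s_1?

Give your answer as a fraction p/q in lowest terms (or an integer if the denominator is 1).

Answer: 13/27

Derivation:
Computing P^2 by repeated multiplication:
P^1 =
  s_1: [2/3, 1/3]
  s_2: [1/9, 8/9]
P^2 =
  s_1: [13/27, 14/27]
  s_2: [14/81, 67/81]

(P^2)[s_1 -> s_1] = 13/27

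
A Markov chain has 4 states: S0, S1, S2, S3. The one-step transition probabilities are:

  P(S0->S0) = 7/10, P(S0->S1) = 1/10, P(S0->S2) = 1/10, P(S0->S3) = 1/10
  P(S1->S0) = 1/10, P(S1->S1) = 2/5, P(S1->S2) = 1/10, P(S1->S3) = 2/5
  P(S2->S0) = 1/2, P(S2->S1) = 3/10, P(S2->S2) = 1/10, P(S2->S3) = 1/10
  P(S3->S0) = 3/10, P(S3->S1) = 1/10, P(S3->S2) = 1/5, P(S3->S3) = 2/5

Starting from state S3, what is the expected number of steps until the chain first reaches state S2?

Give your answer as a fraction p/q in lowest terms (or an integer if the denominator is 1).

Answer: 420/59

Derivation:
Let h_i = expected steps to first reach S2 from state i.
Boundary: h_S2 = 0.
First-step equations for the other states:
  h_S0 = 1 + 7/10*h_S0 + 1/10*h_S1 + 1/10*h_S2 + 1/10*h_S3
  h_S1 = 1 + 1/10*h_S0 + 2/5*h_S1 + 1/10*h_S2 + 2/5*h_S3
  h_S3 = 1 + 3/10*h_S0 + 1/10*h_S1 + 1/5*h_S2 + 2/5*h_S3

Substituting h_S2 = 0 and rearranging gives the linear system (I - Q) h = 1:
  [3/10, -1/10, -1/10] . (h_S0, h_S1, h_S3) = 1
  [-1/10, 3/5, -2/5] . (h_S0, h_S1, h_S3) = 1
  [-3/10, -1/10, 3/5] . (h_S0, h_S1, h_S3) = 1

Solving yields:
  h_S0 = 490/59
  h_S1 = 460/59
  h_S3 = 420/59

Starting state is S3, so the expected hitting time is h_S3 = 420/59.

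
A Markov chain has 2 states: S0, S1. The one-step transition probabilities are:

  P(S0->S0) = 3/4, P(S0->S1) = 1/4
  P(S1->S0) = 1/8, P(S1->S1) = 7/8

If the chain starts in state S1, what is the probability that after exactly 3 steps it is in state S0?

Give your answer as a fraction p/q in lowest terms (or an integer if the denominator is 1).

Answer: 129/512

Derivation:
Computing P^3 by repeated multiplication:
P^1 =
  S0: [3/4, 1/4]
  S1: [1/8, 7/8]
P^2 =
  S0: [19/32, 13/32]
  S1: [13/64, 51/64]
P^3 =
  S0: [127/256, 129/256]
  S1: [129/512, 383/512]

(P^3)[S1 -> S0] = 129/512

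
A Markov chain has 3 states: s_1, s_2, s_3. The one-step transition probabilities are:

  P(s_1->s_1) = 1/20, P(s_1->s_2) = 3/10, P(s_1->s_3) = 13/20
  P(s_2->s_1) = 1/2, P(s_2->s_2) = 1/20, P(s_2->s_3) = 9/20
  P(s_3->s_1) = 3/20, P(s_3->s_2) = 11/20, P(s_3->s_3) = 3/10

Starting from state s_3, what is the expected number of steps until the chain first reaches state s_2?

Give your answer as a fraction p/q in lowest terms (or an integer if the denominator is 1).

Let h_i = expected steps to first reach s_2 from state i.
Boundary: h_s_2 = 0.
First-step equations for the other states:
  h_s_1 = 1 + 1/20*h_s_1 + 3/10*h_s_2 + 13/20*h_s_3
  h_s_3 = 1 + 3/20*h_s_1 + 11/20*h_s_2 + 3/10*h_s_3

Substituting h_s_2 = 0 and rearranging gives the linear system (I - Q) h = 1:
  [19/20, -13/20] . (h_s_1, h_s_3) = 1
  [-3/20, 7/10] . (h_s_1, h_s_3) = 1

Solving yields:
  h_s_1 = 540/227
  h_s_3 = 440/227

Starting state is s_3, so the expected hitting time is h_s_3 = 440/227.

Answer: 440/227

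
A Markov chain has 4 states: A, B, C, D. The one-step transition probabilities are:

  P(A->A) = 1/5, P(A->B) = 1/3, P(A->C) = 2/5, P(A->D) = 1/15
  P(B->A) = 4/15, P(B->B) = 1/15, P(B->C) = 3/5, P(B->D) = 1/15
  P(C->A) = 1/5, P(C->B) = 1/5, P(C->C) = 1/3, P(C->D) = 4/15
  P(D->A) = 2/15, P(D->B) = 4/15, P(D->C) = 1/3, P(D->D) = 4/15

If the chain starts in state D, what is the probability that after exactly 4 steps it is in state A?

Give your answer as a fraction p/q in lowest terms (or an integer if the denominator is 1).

Computing P^4 by repeated multiplication:
P^1 =
  A: [1/5, 1/3, 2/5, 1/15]
  B: [4/15, 1/15, 3/5, 1/15]
  C: [1/5, 1/5, 1/3, 4/15]
  D: [2/15, 4/15, 1/3, 4/15]
P^2 =
  A: [49/225, 14/75, 98/225, 4/25]
  B: [1/5, 52/225, 83/225, 1/5]
  C: [44/225, 49/225, 2/5, 14/75]
  D: [1/5, 1/5, 31/75, 14/75]
P^3 =
  A: [227/1125, 29/135, 1342/3375, 209/1125]
  B: [682/3375, 706/3375, 1378/3375, 203/1125]
  C: [682/3375, 707/3375, 91/225, 23/125]
  D: [226/1125, 239/1125, 2/5, 14/75]
P^4 =
  A: [10223/50625, 10664/50625, 20456/50625, 3094/16875]
  B: [10222/50625, 3562/16875, 20381/50625, 3112/16875]
  C: [10211/50625, 10696/50625, 151/375, 1037/5625]
  D: [3404/16875, 3559/16875, 2269/5625, 23/125]

(P^4)[D -> A] = 3404/16875

Answer: 3404/16875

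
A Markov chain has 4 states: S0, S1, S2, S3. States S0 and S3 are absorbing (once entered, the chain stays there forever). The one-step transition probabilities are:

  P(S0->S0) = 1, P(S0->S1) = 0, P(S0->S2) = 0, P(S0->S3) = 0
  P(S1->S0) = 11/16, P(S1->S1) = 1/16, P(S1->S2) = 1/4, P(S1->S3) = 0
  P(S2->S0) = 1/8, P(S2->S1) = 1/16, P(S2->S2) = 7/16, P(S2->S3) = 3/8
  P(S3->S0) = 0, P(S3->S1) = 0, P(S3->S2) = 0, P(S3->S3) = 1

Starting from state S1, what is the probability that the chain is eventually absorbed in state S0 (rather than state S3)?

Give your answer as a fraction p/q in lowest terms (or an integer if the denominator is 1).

Answer: 107/131

Derivation:
Let a_i = P(absorbed in S0 | start in state i).
Boundary conditions: a_S0 = 1, a_S3 = 0.
For each transient state i, a_i = sum_j P(i->j) * a_j:
  a_S1 = 11/16*a_S0 + 1/16*a_S1 + 1/4*a_S2 + 0*a_S3
  a_S2 = 1/8*a_S0 + 1/16*a_S1 + 7/16*a_S2 + 3/8*a_S3

Substituting a_S0 = 1 and a_S3 = 0, rearrange to (I - Q) a = r where r[i] = P(i -> S0):
  [15/16, -1/4] . (a_S1, a_S2) = 11/16
  [-1/16, 9/16] . (a_S1, a_S2) = 1/8

Solving yields:
  a_S1 = 107/131
  a_S2 = 41/131

Starting state is S1, so the absorption probability is a_S1 = 107/131.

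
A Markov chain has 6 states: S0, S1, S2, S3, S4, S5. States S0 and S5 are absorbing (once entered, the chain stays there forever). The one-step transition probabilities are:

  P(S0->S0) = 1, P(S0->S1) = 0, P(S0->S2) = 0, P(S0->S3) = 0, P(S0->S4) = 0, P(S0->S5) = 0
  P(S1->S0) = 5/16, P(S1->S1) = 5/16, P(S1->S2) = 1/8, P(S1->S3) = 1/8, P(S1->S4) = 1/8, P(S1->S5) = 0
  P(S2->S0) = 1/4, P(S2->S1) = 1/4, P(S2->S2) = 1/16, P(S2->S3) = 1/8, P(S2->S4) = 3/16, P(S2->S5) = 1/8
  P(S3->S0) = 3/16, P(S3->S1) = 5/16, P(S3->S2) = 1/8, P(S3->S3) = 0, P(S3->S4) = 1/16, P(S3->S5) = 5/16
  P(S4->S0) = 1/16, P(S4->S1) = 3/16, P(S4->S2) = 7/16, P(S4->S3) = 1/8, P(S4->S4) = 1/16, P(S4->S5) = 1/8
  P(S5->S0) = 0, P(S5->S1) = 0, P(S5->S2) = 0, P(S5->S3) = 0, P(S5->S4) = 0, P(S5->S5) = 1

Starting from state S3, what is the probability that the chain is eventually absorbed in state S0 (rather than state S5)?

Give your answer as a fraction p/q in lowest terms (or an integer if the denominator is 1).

Let a_i = P(absorbed in S0 | start in state i).
Boundary conditions: a_S0 = 1, a_S5 = 0.
For each transient state i, a_i = sum_j P(i->j) * a_j:
  a_S1 = 5/16*a_S0 + 5/16*a_S1 + 1/8*a_S2 + 1/8*a_S3 + 1/8*a_S4 + 0*a_S5
  a_S2 = 1/4*a_S0 + 1/4*a_S1 + 1/16*a_S2 + 1/8*a_S3 + 3/16*a_S4 + 1/8*a_S5
  a_S3 = 3/16*a_S0 + 5/16*a_S1 + 1/8*a_S2 + 0*a_S3 + 1/16*a_S4 + 5/16*a_S5
  a_S4 = 1/16*a_S0 + 3/16*a_S1 + 7/16*a_S2 + 1/8*a_S3 + 1/16*a_S4 + 1/8*a_S5

Substituting a_S0 = 1 and a_S5 = 0, rearrange to (I - Q) a = r where r[i] = P(i -> S0):
  [11/16, -1/8, -1/8, -1/8] . (a_S1, a_S2, a_S3, a_S4) = 5/16
  [-1/4, 15/16, -1/8, -3/16] . (a_S1, a_S2, a_S3, a_S4) = 1/4
  [-5/16, -1/8, 1, -1/16] . (a_S1, a_S2, a_S3, a_S4) = 3/16
  [-3/16, -7/16, -1/8, 15/16] . (a_S1, a_S2, a_S3, a_S4) = 1/16

Solving yields:
  a_S1 = 963/1219
  a_S2 = 822/1219
  a_S3 = 679/1219
  a_S4 = 748/1219

Starting state is S3, so the absorption probability is a_S3 = 679/1219.

Answer: 679/1219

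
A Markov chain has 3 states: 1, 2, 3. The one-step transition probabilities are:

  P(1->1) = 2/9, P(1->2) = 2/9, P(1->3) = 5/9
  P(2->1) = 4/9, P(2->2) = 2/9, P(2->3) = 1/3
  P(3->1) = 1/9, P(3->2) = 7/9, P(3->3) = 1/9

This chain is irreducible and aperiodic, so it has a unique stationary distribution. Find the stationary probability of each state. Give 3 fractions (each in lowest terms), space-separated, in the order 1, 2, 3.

Answer: 35/127 51/127 41/127

Derivation:
The stationary distribution satisfies pi = pi * P, i.e.:
  pi_1 = 2/9*pi_1 + 4/9*pi_2 + 1/9*pi_3
  pi_2 = 2/9*pi_1 + 2/9*pi_2 + 7/9*pi_3
  pi_3 = 5/9*pi_1 + 1/3*pi_2 + 1/9*pi_3
with normalization: pi_1 + pi_2 + pi_3 = 1.

Using the first 2 balance equations plus normalization, the linear system A*pi = b is:
  [-7/9, 4/9, 1/9] . pi = 0
  [2/9, -7/9, 7/9] . pi = 0
  [1, 1, 1] . pi = 1

Solving yields:
  pi_1 = 35/127
  pi_2 = 51/127
  pi_3 = 41/127

Verification (pi * P):
  35/127*2/9 + 51/127*4/9 + 41/127*1/9 = 35/127 = pi_1  (ok)
  35/127*2/9 + 51/127*2/9 + 41/127*7/9 = 51/127 = pi_2  (ok)
  35/127*5/9 + 51/127*1/3 + 41/127*1/9 = 41/127 = pi_3  (ok)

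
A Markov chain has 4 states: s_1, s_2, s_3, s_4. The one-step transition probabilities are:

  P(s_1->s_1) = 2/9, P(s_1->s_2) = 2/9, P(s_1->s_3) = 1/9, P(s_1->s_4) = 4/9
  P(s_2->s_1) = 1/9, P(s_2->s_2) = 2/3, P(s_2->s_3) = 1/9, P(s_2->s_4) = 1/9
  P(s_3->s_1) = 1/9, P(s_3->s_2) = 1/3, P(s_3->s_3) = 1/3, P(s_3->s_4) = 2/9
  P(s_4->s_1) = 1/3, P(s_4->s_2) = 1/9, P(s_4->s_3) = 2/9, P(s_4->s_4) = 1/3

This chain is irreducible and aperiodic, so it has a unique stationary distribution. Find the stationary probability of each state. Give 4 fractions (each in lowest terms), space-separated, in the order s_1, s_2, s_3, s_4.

Answer: 32/171 22/57 61/342 85/342

Derivation:
The stationary distribution satisfies pi = pi * P, i.e.:
  pi_s_1 = 2/9*pi_s_1 + 1/9*pi_s_2 + 1/9*pi_s_3 + 1/3*pi_s_4
  pi_s_2 = 2/9*pi_s_1 + 2/3*pi_s_2 + 1/3*pi_s_3 + 1/9*pi_s_4
  pi_s_3 = 1/9*pi_s_1 + 1/9*pi_s_2 + 1/3*pi_s_3 + 2/9*pi_s_4
  pi_s_4 = 4/9*pi_s_1 + 1/9*pi_s_2 + 2/9*pi_s_3 + 1/3*pi_s_4
with normalization: pi_s_1 + pi_s_2 + pi_s_3 + pi_s_4 = 1.

Using the first 3 balance equations plus normalization, the linear system A*pi = b is:
  [-7/9, 1/9, 1/9, 1/3] . pi = 0
  [2/9, -1/3, 1/3, 1/9] . pi = 0
  [1/9, 1/9, -2/3, 2/9] . pi = 0
  [1, 1, 1, 1] . pi = 1

Solving yields:
  pi_s_1 = 32/171
  pi_s_2 = 22/57
  pi_s_3 = 61/342
  pi_s_4 = 85/342

Verification (pi * P):
  32/171*2/9 + 22/57*1/9 + 61/342*1/9 + 85/342*1/3 = 32/171 = pi_s_1  (ok)
  32/171*2/9 + 22/57*2/3 + 61/342*1/3 + 85/342*1/9 = 22/57 = pi_s_2  (ok)
  32/171*1/9 + 22/57*1/9 + 61/342*1/3 + 85/342*2/9 = 61/342 = pi_s_3  (ok)
  32/171*4/9 + 22/57*1/9 + 61/342*2/9 + 85/342*1/3 = 85/342 = pi_s_4  (ok)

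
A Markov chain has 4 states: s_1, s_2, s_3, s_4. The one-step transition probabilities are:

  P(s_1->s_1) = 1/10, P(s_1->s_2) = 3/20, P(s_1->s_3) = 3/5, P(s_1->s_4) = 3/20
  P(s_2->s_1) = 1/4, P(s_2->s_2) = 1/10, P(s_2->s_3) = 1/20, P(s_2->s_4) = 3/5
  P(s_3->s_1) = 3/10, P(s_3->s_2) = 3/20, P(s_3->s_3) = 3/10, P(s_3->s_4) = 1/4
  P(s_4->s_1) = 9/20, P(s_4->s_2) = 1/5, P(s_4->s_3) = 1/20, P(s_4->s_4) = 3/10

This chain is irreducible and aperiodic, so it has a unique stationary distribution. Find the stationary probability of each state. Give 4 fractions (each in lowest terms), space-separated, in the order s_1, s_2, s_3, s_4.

Answer: 667/2383 747/4766 648/2383 1389/4766

Derivation:
The stationary distribution satisfies pi = pi * P, i.e.:
  pi_s_1 = 1/10*pi_s_1 + 1/4*pi_s_2 + 3/10*pi_s_3 + 9/20*pi_s_4
  pi_s_2 = 3/20*pi_s_1 + 1/10*pi_s_2 + 3/20*pi_s_3 + 1/5*pi_s_4
  pi_s_3 = 3/5*pi_s_1 + 1/20*pi_s_2 + 3/10*pi_s_3 + 1/20*pi_s_4
  pi_s_4 = 3/20*pi_s_1 + 3/5*pi_s_2 + 1/4*pi_s_3 + 3/10*pi_s_4
with normalization: pi_s_1 + pi_s_2 + pi_s_3 + pi_s_4 = 1.

Using the first 3 balance equations plus normalization, the linear system A*pi = b is:
  [-9/10, 1/4, 3/10, 9/20] . pi = 0
  [3/20, -9/10, 3/20, 1/5] . pi = 0
  [3/5, 1/20, -7/10, 1/20] . pi = 0
  [1, 1, 1, 1] . pi = 1

Solving yields:
  pi_s_1 = 667/2383
  pi_s_2 = 747/4766
  pi_s_3 = 648/2383
  pi_s_4 = 1389/4766

Verification (pi * P):
  667/2383*1/10 + 747/4766*1/4 + 648/2383*3/10 + 1389/4766*9/20 = 667/2383 = pi_s_1  (ok)
  667/2383*3/20 + 747/4766*1/10 + 648/2383*3/20 + 1389/4766*1/5 = 747/4766 = pi_s_2  (ok)
  667/2383*3/5 + 747/4766*1/20 + 648/2383*3/10 + 1389/4766*1/20 = 648/2383 = pi_s_3  (ok)
  667/2383*3/20 + 747/4766*3/5 + 648/2383*1/4 + 1389/4766*3/10 = 1389/4766 = pi_s_4  (ok)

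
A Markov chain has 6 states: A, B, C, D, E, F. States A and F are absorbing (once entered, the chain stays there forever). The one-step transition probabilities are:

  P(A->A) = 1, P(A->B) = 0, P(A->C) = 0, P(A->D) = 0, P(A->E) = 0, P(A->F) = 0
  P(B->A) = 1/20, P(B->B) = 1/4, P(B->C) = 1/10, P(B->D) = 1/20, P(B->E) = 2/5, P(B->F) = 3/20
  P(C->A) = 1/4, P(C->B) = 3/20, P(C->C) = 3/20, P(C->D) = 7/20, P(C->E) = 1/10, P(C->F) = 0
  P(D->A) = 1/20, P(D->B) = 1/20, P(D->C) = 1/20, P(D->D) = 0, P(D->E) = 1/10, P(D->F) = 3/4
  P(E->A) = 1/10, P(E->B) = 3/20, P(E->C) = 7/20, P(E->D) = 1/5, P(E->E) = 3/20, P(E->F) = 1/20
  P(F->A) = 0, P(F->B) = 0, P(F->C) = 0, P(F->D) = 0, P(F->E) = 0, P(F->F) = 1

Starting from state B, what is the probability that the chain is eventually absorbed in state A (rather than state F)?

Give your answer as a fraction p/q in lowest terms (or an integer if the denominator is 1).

Let a_i = P(absorbed in A | start in state i).
Boundary conditions: a_A = 1, a_F = 0.
For each transient state i, a_i = sum_j P(i->j) * a_j:
  a_B = 1/20*a_A + 1/4*a_B + 1/10*a_C + 1/20*a_D + 2/5*a_E + 3/20*a_F
  a_C = 1/4*a_A + 3/20*a_B + 3/20*a_C + 7/20*a_D + 1/10*a_E + 0*a_F
  a_D = 1/20*a_A + 1/20*a_B + 1/20*a_C + 0*a_D + 1/10*a_E + 3/4*a_F
  a_E = 1/10*a_A + 3/20*a_B + 7/20*a_C + 1/5*a_D + 3/20*a_E + 1/20*a_F

Substituting a_A = 1 and a_F = 0, rearrange to (I - Q) a = r where r[i] = P(i -> A):
  [3/4, -1/10, -1/20, -2/5] . (a_B, a_C, a_D, a_E) = 1/20
  [-3/20, 17/20, -7/20, -1/10] . (a_B, a_C, a_D, a_E) = 1/4
  [-1/20, -1/20, 1, -1/10] . (a_B, a_C, a_D, a_E) = 1/20
  [-3/20, -7/20, -1/5, 17/20] . (a_B, a_C, a_D, a_E) = 1/10

Solving yields:
  a_B = 4291/12331
  a_C = 5620/12331
  a_D = 1602/12331
  a_E = 4899/12331

Starting state is B, so the absorption probability is a_B = 4291/12331.

Answer: 4291/12331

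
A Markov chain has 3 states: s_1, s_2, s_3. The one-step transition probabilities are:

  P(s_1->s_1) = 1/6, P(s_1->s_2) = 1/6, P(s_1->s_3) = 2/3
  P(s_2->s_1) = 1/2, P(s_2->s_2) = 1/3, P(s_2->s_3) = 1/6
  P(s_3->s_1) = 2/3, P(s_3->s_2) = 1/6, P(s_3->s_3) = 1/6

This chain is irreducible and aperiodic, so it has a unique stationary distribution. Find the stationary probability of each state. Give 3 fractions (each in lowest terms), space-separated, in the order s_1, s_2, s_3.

Answer: 19/45 1/5 17/45

Derivation:
The stationary distribution satisfies pi = pi * P, i.e.:
  pi_s_1 = 1/6*pi_s_1 + 1/2*pi_s_2 + 2/3*pi_s_3
  pi_s_2 = 1/6*pi_s_1 + 1/3*pi_s_2 + 1/6*pi_s_3
  pi_s_3 = 2/3*pi_s_1 + 1/6*pi_s_2 + 1/6*pi_s_3
with normalization: pi_s_1 + pi_s_2 + pi_s_3 = 1.

Using the first 2 balance equations plus normalization, the linear system A*pi = b is:
  [-5/6, 1/2, 2/3] . pi = 0
  [1/6, -2/3, 1/6] . pi = 0
  [1, 1, 1] . pi = 1

Solving yields:
  pi_s_1 = 19/45
  pi_s_2 = 1/5
  pi_s_3 = 17/45

Verification (pi * P):
  19/45*1/6 + 1/5*1/2 + 17/45*2/3 = 19/45 = pi_s_1  (ok)
  19/45*1/6 + 1/5*1/3 + 17/45*1/6 = 1/5 = pi_s_2  (ok)
  19/45*2/3 + 1/5*1/6 + 17/45*1/6 = 17/45 = pi_s_3  (ok)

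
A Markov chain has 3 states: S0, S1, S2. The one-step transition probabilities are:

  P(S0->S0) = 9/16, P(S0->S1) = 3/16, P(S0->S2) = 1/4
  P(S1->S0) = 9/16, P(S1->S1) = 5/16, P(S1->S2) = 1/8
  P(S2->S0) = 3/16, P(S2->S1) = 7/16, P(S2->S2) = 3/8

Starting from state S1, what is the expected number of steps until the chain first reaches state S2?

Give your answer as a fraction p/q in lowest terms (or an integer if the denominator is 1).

Answer: 128/25

Derivation:
Let h_i = expected steps to first reach S2 from state i.
Boundary: h_S2 = 0.
First-step equations for the other states:
  h_S0 = 1 + 9/16*h_S0 + 3/16*h_S1 + 1/4*h_S2
  h_S1 = 1 + 9/16*h_S0 + 5/16*h_S1 + 1/8*h_S2

Substituting h_S2 = 0 and rearranging gives the linear system (I - Q) h = 1:
  [7/16, -3/16] . (h_S0, h_S1) = 1
  [-9/16, 11/16] . (h_S0, h_S1) = 1

Solving yields:
  h_S0 = 112/25
  h_S1 = 128/25

Starting state is S1, so the expected hitting time is h_S1 = 128/25.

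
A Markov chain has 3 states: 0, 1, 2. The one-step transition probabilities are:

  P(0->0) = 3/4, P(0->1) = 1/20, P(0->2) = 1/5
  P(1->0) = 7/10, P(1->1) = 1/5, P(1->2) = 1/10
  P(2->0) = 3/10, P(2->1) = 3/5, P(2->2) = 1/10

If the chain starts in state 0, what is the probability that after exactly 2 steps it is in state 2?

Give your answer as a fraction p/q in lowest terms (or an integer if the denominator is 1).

Computing P^2 by repeated multiplication:
P^1 =
  0: [3/4, 1/20, 1/5]
  1: [7/10, 1/5, 1/10]
  2: [3/10, 3/5, 1/10]
P^2 =
  0: [263/400, 67/400, 7/40]
  1: [139/200, 27/200, 17/100]
  2: [27/40, 39/200, 13/100]

(P^2)[0 -> 2] = 7/40

Answer: 7/40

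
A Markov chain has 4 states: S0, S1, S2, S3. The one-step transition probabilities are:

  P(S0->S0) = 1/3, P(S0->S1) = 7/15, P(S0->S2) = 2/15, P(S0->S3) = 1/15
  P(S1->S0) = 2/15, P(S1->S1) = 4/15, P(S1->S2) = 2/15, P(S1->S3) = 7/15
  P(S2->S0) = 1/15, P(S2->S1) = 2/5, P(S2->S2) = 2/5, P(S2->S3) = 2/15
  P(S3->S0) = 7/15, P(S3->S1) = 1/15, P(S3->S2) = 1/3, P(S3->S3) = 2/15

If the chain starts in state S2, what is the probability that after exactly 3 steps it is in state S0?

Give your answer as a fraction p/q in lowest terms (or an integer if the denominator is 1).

Computing P^3 by repeated multiplication:
P^1 =
  S0: [1/3, 7/15, 2/15, 1/15]
  S1: [2/15, 4/15, 2/15, 7/15]
  S2: [1/15, 2/5, 2/5, 2/15]
  S3: [7/15, 1/15, 1/3, 2/15]
P^2 =
  S0: [16/75, 76/225, 41/225, 4/15]
  S1: [23/75, 49/225, 59/225, 16/75]
  S2: [37/225, 23/75, 4/15, 59/225]
  S3: [56/225, 17/45, 56/225, 28/225]
P^3 =
  S0: [853/3375, 946/3375, 794/3375, 782/3375]
  S1: [838/3375, 1081/3375, 166/675, 626/3375]
  S2: [796/3375, 106/375, 289/1125, 758/3375]
  S3: [26/125, 1096/3375, 758/3375, 91/375]

(P^3)[S2 -> S0] = 796/3375

Answer: 796/3375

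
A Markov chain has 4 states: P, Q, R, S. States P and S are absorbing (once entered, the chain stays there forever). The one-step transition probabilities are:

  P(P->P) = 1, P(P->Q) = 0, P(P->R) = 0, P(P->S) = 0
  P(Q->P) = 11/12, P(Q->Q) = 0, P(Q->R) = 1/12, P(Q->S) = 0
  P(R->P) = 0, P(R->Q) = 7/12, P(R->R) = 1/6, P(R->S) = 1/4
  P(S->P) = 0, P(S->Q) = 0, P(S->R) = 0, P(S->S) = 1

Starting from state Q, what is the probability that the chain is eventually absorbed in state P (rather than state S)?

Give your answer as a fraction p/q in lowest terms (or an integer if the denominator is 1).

Let a_i = P(absorbed in P | start in state i).
Boundary conditions: a_P = 1, a_S = 0.
For each transient state i, a_i = sum_j P(i->j) * a_j:
  a_Q = 11/12*a_P + 0*a_Q + 1/12*a_R + 0*a_S
  a_R = 0*a_P + 7/12*a_Q + 1/6*a_R + 1/4*a_S

Substituting a_P = 1 and a_S = 0, rearrange to (I - Q) a = r where r[i] = P(i -> P):
  [1, -1/12] . (a_Q, a_R) = 11/12
  [-7/12, 5/6] . (a_Q, a_R) = 0

Solving yields:
  a_Q = 110/113
  a_R = 77/113

Starting state is Q, so the absorption probability is a_Q = 110/113.

Answer: 110/113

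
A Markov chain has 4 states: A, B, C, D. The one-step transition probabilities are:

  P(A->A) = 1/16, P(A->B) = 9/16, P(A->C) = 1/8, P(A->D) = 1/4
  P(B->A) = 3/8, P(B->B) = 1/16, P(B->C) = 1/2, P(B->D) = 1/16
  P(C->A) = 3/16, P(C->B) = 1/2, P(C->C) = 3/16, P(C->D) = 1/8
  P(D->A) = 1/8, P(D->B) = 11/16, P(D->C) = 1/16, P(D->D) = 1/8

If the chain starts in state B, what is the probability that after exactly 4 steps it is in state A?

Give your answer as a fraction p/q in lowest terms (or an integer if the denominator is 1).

Computing P^4 by repeated multiplication:
P^1 =
  A: [1/16, 9/16, 1/8, 1/4]
  B: [3/8, 1/16, 1/2, 1/16]
  C: [3/16, 1/2, 3/16, 1/8]
  D: [1/8, 11/16, 1/16, 1/8]
P^2 =
  A: [69/256, 39/128, 21/64, 25/256]
  B: [19/128, 65/128, 45/256, 43/256]
  C: [1/4, 81/256, 81/256, 15/128]
  D: [75/256, 59/256, 97/256, 25/256]
P^3 =
  A: [839/4096, 823/2048, 1039/4096, 143/1024]
  B: [1039/4096, 1305/4096, 647/2048, 229/2048]
  C: [853/4096, 1635/4096, 1049/4096, 559/4096]
  D: [385/2048, 1785/4096, 469/2048, 603/4096]
P^4 =
  A: [117/512, 23801/65536, 18535/65536, 257/2048]
  B: [13667/65536, 13023/32768, 8429/32768, 8965/65536]
  C: [933/4096, 23853/65536, 4623/16384, 8263/65536]
  D: [3875/16384, 5713/16384, 19237/65536, 7947/65536]

(P^4)[B -> A] = 13667/65536

Answer: 13667/65536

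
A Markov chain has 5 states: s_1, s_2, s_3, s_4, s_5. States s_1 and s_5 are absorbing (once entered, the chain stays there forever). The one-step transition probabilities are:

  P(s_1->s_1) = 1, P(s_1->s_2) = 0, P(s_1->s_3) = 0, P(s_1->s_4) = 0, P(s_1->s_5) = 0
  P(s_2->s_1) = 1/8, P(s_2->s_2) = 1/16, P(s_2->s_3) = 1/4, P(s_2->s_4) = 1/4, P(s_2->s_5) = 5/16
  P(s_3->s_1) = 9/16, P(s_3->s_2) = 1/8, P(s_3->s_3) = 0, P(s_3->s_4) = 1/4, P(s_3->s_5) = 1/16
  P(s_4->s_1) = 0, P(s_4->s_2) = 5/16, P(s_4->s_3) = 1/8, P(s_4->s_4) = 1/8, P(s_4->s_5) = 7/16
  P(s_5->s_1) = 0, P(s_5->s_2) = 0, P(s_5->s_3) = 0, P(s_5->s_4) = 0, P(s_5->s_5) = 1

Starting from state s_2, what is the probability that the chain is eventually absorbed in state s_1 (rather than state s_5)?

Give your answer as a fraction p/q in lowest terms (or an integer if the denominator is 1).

Let a_i = P(absorbed in s_1 | start in state i).
Boundary conditions: a_s_1 = 1, a_s_5 = 0.
For each transient state i, a_i = sum_j P(i->j) * a_j:
  a_s_2 = 1/8*a_s_1 + 1/16*a_s_2 + 1/4*a_s_3 + 1/4*a_s_4 + 5/16*a_s_5
  a_s_3 = 9/16*a_s_1 + 1/8*a_s_2 + 0*a_s_3 + 1/4*a_s_4 + 1/16*a_s_5
  a_s_4 = 0*a_s_1 + 5/16*a_s_2 + 1/8*a_s_3 + 1/8*a_s_4 + 7/16*a_s_5

Substituting a_s_1 = 1 and a_s_5 = 0, rearrange to (I - Q) a = r where r[i] = P(i -> s_1):
  [15/16, -1/4, -1/4] . (a_s_2, a_s_3, a_s_4) = 1/8
  [-1/8, 1, -1/4] . (a_s_2, a_s_3, a_s_4) = 9/16
  [-5/16, -1/8, 7/8] . (a_s_2, a_s_3, a_s_4) = 0

Solving yields:
  a_s_2 = 42/113
  a_s_3 = 301/452
  a_s_4 = 103/452

Starting state is s_2, so the absorption probability is a_s_2 = 42/113.

Answer: 42/113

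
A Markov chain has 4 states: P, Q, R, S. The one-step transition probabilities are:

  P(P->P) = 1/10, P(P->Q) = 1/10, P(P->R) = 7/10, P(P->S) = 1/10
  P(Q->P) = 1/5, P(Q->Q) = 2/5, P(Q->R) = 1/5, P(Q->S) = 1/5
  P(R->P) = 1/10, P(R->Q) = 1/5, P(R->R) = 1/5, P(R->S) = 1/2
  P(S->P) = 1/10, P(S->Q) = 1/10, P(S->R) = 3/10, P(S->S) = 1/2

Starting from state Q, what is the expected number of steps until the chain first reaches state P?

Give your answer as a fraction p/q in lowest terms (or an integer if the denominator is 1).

Answer: 335/46

Derivation:
Let h_i = expected steps to first reach P from state i.
Boundary: h_P = 0.
First-step equations for the other states:
  h_Q = 1 + 1/5*h_P + 2/5*h_Q + 1/5*h_R + 1/5*h_S
  h_R = 1 + 1/10*h_P + 1/5*h_Q + 1/5*h_R + 1/2*h_S
  h_S = 1 + 1/10*h_P + 1/10*h_Q + 3/10*h_R + 1/2*h_S

Substituting h_P = 0 and rearranging gives the linear system (I - Q) h = 1:
  [3/5, -1/5, -1/5] . (h_Q, h_R, h_S) = 1
  [-1/5, 4/5, -1/2] . (h_Q, h_R, h_S) = 1
  [-1/10, -3/10, 1/2] . (h_Q, h_R, h_S) = 1

Solving yields:
  h_Q = 335/46
  h_R = 385/46
  h_S = 195/23

Starting state is Q, so the expected hitting time is h_Q = 335/46.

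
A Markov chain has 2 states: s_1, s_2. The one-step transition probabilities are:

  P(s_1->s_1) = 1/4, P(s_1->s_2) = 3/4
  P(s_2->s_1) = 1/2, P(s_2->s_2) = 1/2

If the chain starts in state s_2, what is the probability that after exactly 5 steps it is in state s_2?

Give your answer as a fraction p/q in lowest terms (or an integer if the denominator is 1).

Computing P^5 by repeated multiplication:
P^1 =
  s_1: [1/4, 3/4]
  s_2: [1/2, 1/2]
P^2 =
  s_1: [7/16, 9/16]
  s_2: [3/8, 5/8]
P^3 =
  s_1: [25/64, 39/64]
  s_2: [13/32, 19/32]
P^4 =
  s_1: [103/256, 153/256]
  s_2: [51/128, 77/128]
P^5 =
  s_1: [409/1024, 615/1024]
  s_2: [205/512, 307/512]

(P^5)[s_2 -> s_2] = 307/512

Answer: 307/512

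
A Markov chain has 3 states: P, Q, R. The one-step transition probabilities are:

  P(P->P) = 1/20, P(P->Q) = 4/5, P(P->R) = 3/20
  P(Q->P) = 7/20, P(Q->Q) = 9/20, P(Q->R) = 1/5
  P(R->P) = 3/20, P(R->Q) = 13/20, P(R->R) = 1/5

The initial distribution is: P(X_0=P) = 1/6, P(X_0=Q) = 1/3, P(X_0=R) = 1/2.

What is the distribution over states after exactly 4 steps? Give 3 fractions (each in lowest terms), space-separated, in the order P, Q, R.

Propagating the distribution step by step (d_{t+1} = d_t * P):
d_0 = (P=1/6, Q=1/3, R=1/2)
  d_1[P] = 1/6*1/20 + 1/3*7/20 + 1/2*3/20 = 1/5
  d_1[Q] = 1/6*4/5 + 1/3*9/20 + 1/2*13/20 = 73/120
  d_1[R] = 1/6*3/20 + 1/3*1/5 + 1/2*1/5 = 23/120
d_1 = (P=1/5, Q=73/120, R=23/120)
  d_2[P] = 1/5*1/20 + 73/120*7/20 + 23/120*3/20 = 151/600
  d_2[Q] = 1/5*4/5 + 73/120*9/20 + 23/120*13/20 = 67/120
  d_2[R] = 1/5*3/20 + 73/120*1/5 + 23/120*1/5 = 19/100
d_2 = (P=151/600, Q=67/120, R=19/100)
  d_3[P] = 151/600*1/20 + 67/120*7/20 + 19/100*3/20 = 473/2000
  d_3[Q] = 151/600*4/5 + 67/120*9/20 + 19/100*13/20 = 6913/12000
  d_3[R] = 151/600*3/20 + 67/120*1/5 + 19/100*1/5 = 2249/12000
d_3 = (P=473/2000, Q=6913/12000, R=2249/12000)
  d_4[P] = 473/2000*1/20 + 6913/12000*7/20 + 2249/12000*3/20 = 7247/30000
  d_4[Q] = 473/2000*4/5 + 6913/12000*9/20 + 2249/12000*13/20 = 68431/120000
  d_4[R] = 473/2000*3/20 + 6913/12000*1/5 + 2249/12000*1/5 = 7527/40000
d_4 = (P=7247/30000, Q=68431/120000, R=7527/40000)

Answer: 7247/30000 68431/120000 7527/40000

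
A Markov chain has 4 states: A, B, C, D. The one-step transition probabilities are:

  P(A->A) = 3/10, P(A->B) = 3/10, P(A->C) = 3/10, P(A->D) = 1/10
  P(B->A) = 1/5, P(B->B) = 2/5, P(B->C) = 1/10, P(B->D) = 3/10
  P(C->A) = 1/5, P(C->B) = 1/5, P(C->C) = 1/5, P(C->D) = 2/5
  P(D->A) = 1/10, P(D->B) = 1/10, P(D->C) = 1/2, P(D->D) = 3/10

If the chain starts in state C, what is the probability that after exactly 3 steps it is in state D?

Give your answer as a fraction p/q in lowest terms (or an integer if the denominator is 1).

Computing P^3 by repeated multiplication:
P^1 =
  A: [3/10, 3/10, 3/10, 1/10]
  B: [1/5, 2/5, 1/10, 3/10]
  C: [1/5, 1/5, 1/5, 2/5]
  D: [1/10, 1/10, 1/2, 3/10]
P^2 =
  A: [11/50, 7/25, 23/100, 27/100]
  B: [19/100, 27/100, 27/100, 27/100]
  C: [9/50, 11/50, 8/25, 7/25]
  D: [9/50, 1/5, 29/100, 33/100]
P^3 =
  A: [39/200, 251/1000, 11/40, 279/1000]
  B: [24/125, 123/500, 273/1000, 289/1000]
  C: [19/100, 117/500, 7/25, 37/125]
  D: [37/200, 9/40, 297/1000, 293/1000]

(P^3)[C -> D] = 37/125

Answer: 37/125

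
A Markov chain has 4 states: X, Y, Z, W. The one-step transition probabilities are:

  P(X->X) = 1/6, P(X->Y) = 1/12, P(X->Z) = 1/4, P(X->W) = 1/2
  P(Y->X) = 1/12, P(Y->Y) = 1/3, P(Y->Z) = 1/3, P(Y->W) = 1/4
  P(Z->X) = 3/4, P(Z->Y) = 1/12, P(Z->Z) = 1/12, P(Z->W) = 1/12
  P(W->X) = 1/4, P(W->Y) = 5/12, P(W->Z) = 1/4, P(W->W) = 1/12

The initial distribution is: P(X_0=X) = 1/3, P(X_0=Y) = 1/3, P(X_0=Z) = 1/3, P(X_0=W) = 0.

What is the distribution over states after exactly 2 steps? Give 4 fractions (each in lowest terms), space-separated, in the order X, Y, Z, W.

Answer: 11/36 47/216 49/216 1/4

Derivation:
Propagating the distribution step by step (d_{t+1} = d_t * P):
d_0 = (X=1/3, Y=1/3, Z=1/3, W=0)
  d_1[X] = 1/3*1/6 + 1/3*1/12 + 1/3*3/4 + 0*1/4 = 1/3
  d_1[Y] = 1/3*1/12 + 1/3*1/3 + 1/3*1/12 + 0*5/12 = 1/6
  d_1[Z] = 1/3*1/4 + 1/3*1/3 + 1/3*1/12 + 0*1/4 = 2/9
  d_1[W] = 1/3*1/2 + 1/3*1/4 + 1/3*1/12 + 0*1/12 = 5/18
d_1 = (X=1/3, Y=1/6, Z=2/9, W=5/18)
  d_2[X] = 1/3*1/6 + 1/6*1/12 + 2/9*3/4 + 5/18*1/4 = 11/36
  d_2[Y] = 1/3*1/12 + 1/6*1/3 + 2/9*1/12 + 5/18*5/12 = 47/216
  d_2[Z] = 1/3*1/4 + 1/6*1/3 + 2/9*1/12 + 5/18*1/4 = 49/216
  d_2[W] = 1/3*1/2 + 1/6*1/4 + 2/9*1/12 + 5/18*1/12 = 1/4
d_2 = (X=11/36, Y=47/216, Z=49/216, W=1/4)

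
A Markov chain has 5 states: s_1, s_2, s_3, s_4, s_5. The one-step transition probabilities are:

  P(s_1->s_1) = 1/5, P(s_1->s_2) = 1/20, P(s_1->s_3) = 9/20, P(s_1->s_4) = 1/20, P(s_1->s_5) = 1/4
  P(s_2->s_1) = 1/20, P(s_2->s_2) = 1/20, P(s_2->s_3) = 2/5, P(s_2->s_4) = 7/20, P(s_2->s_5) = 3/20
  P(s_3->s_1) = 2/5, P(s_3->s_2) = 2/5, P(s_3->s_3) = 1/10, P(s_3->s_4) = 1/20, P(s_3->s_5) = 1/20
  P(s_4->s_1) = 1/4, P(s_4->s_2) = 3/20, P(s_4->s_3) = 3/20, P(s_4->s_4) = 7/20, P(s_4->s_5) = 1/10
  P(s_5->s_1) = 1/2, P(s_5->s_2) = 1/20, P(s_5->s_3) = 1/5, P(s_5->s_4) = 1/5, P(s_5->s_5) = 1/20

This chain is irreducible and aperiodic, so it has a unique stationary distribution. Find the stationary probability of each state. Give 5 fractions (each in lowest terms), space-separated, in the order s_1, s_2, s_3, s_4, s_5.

The stationary distribution satisfies pi = pi * P, i.e.:
  pi_s_1 = 1/5*pi_s_1 + 1/20*pi_s_2 + 2/5*pi_s_3 + 1/4*pi_s_4 + 1/2*pi_s_5
  pi_s_2 = 1/20*pi_s_1 + 1/20*pi_s_2 + 2/5*pi_s_3 + 3/20*pi_s_4 + 1/20*pi_s_5
  pi_s_3 = 9/20*pi_s_1 + 2/5*pi_s_2 + 1/10*pi_s_3 + 3/20*pi_s_4 + 1/5*pi_s_5
  pi_s_4 = 1/20*pi_s_1 + 7/20*pi_s_2 + 1/20*pi_s_3 + 7/20*pi_s_4 + 1/5*pi_s_5
  pi_s_5 = 1/4*pi_s_1 + 3/20*pi_s_2 + 1/20*pi_s_3 + 1/10*pi_s_4 + 1/20*pi_s_5
with normalization: pi_s_1 + pi_s_2 + pi_s_3 + pi_s_4 + pi_s_5 = 1.

Using the first 4 balance equations plus normalization, the linear system A*pi = b is:
  [-4/5, 1/20, 2/5, 1/4, 1/2] . pi = 0
  [1/20, -19/20, 2/5, 3/20, 1/20] . pi = 0
  [9/20, 2/5, -9/10, 3/20, 1/5] . pi = 0
  [1/20, 7/20, 1/20, -13/20, 1/5] . pi = 0
  [1, 1, 1, 1, 1] . pi = 1

Solving yields:
  pi_s_1 = 9879/35725
  pi_s_2 = 5713/35725
  pi_s_3 = 9507/35725
  pi_s_4 = 5993/35725
  pi_s_5 = 4633/35725

Verification (pi * P):
  9879/35725*1/5 + 5713/35725*1/20 + 9507/35725*2/5 + 5993/35725*1/4 + 4633/35725*1/2 = 9879/35725 = pi_s_1  (ok)
  9879/35725*1/20 + 5713/35725*1/20 + 9507/35725*2/5 + 5993/35725*3/20 + 4633/35725*1/20 = 5713/35725 = pi_s_2  (ok)
  9879/35725*9/20 + 5713/35725*2/5 + 9507/35725*1/10 + 5993/35725*3/20 + 4633/35725*1/5 = 9507/35725 = pi_s_3  (ok)
  9879/35725*1/20 + 5713/35725*7/20 + 9507/35725*1/20 + 5993/35725*7/20 + 4633/35725*1/5 = 5993/35725 = pi_s_4  (ok)
  9879/35725*1/4 + 5713/35725*3/20 + 9507/35725*1/20 + 5993/35725*1/10 + 4633/35725*1/20 = 4633/35725 = pi_s_5  (ok)

Answer: 9879/35725 5713/35725 9507/35725 5993/35725 4633/35725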